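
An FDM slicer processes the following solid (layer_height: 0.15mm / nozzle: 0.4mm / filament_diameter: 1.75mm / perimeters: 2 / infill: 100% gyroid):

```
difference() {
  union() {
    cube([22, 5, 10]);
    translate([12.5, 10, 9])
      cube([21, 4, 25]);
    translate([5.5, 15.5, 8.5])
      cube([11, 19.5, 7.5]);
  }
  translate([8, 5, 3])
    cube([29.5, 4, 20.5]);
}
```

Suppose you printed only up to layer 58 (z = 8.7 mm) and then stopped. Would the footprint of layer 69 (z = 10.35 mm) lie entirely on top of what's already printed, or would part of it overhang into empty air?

part overhangs

Compare the two slices. At z = 8.7: the cube is present — its section is the full 22×5 rectangle (area 110.00 mm²); the cube at (12.5, 10) does not reach this height (z outside [9, 34]); the cube at (5.5, 15.5) (footprint 11×19.5) is included at this height (area 214.50 mm²); Merging all regions: the 2 present regions are separate (no shared area or edge), so areas and boundary lengths simply add and each stays a separate island — area = 324.50 mm²; the 29.5×4 cube at (8, 5) contributes its full rectangle (area 118.00 mm²); Taking the first minus the rest: starting from the result so far (324.50 mm²), the 29.5×4 cube at (8, 5) misses the remaining region (no effect) — area = 324.50 mm². At z = 10.35: the cube is absent (z outside [0, 10]); the cube at (12.5, 10) (footprint 21×4) is included at this height (area 84.00 mm²); the cube at (5.5, 15.5) is present — its section is the full 11×19.5 rectangle (area 214.50 mm²); Combining (union): the 2 present regions are separate (no shared area or edge), so areas and boundary lengths simply add and each stays a separate island — area = 298.50 mm²; the cube at (8, 5) (footprint 29.5×4) is included at this height (area 118.00 mm²); Subtracting the remaining from the first: starting from that combined region (298.50 mm²), the 29.5×4 cube at (8, 5) misses the remaining region (no effect) — area = 298.50 mm². Checking containment: at z = 10.35 the cross-section extends beyond the z = 8.7 cross-section by about 84.00 mm².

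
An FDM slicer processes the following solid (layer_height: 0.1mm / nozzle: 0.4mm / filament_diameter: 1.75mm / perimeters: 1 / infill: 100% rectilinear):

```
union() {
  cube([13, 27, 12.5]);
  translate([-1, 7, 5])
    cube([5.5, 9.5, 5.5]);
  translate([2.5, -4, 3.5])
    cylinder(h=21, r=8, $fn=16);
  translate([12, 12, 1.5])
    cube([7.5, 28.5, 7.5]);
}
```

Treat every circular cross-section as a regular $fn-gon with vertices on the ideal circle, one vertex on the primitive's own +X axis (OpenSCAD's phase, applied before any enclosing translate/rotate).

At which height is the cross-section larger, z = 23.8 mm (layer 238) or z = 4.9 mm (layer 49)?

layer 49 (z = 4.9 mm)

Layer 238 (z = 23.8): the cube does not reach this height (z outside [0, 12.5]); the cube at (-1, 7) is not intersected at this z (z outside [5, 10.5]); the r=8 cylinder at (2.5, -4) gives a regular 16-gon of circumradius 8 (constant along its height) (area = (16/2)·8.000²·sin(360°/16) = 195.93 mm²); the cube at (12, 12) is not intersected at this z (z outside [1.5, 9]); Taking the union: only the r=8 cylinder at (2.5, -4) is present, so the union is just that shape — area = 195.93 mm². So its area = 195.93 mm². Layer 49 (z = 4.9): the cube (footprint 13×27) is included at this height (area 351.00 mm²); the cube at (-1, 7) is absent (z outside [5, 10.5]); the r=8 cylinder at (2.5, -4) contributes a regular 16-gon of circumradius 8 (area = (16/2)·8.000²·sin(360°/16) = 195.93 mm²); the cube at (12, 12) (footprint 7.5×28.5) is included at this height (area 213.75 mm²); Taking the union: the regions partially overlap — summed areas 760.68 mm² minus the doubly-counted overlap 43.16 mm² gives 717.52 mm² — area = 717.52 mm². So its area = 717.52 mm². Layer 49 is larger (717.52 vs 195.93 mm²).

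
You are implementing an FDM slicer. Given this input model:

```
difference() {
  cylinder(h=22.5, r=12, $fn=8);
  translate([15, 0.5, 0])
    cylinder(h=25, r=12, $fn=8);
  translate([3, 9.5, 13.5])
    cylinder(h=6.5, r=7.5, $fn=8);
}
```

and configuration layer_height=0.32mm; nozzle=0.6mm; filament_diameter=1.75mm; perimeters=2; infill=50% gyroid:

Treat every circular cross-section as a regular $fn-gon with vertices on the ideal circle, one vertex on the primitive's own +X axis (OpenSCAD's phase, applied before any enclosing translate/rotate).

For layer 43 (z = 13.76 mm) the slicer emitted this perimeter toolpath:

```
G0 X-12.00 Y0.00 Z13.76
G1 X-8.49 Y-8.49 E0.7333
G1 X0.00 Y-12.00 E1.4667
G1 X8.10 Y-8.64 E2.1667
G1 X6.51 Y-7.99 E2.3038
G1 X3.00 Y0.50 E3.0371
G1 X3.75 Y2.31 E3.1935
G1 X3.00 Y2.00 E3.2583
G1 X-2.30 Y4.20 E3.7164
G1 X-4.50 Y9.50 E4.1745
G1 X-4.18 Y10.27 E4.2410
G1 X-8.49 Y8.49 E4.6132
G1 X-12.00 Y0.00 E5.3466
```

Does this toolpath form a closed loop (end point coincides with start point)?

Start point (G0): (-12.00, 0.00). End point (last G1): the path returns to the start — closed.

yes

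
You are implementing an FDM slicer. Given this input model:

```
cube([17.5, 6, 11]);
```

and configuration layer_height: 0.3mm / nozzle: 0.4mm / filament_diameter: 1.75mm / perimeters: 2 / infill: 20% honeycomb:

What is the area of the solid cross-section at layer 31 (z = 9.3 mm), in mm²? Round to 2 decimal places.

105.00 mm²

At z = 9.3 mm: the 17.5×6 cube contributes its full rectangle (area 105.00 mm²). Overall, the cross-section is a single solid region. Net area = 105.00 mm².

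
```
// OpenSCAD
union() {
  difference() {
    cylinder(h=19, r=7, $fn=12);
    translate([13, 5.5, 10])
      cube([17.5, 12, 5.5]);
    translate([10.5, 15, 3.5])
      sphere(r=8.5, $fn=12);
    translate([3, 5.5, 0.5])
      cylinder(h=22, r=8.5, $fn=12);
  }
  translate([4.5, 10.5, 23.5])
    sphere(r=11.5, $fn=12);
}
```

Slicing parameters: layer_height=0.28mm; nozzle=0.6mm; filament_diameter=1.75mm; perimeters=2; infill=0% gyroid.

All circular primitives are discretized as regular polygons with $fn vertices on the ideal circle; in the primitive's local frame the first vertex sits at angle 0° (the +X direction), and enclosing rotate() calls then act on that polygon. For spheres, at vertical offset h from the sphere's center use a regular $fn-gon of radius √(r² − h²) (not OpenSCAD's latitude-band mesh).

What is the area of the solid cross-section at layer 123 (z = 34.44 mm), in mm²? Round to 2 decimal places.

37.70 mm²

At z = 34.44 mm: the cylinder does not reach this height (z outside [0, 19]); the cube at (13, 5.5) is absent (z outside [10, 15.5]); the sphere at (10.5, 15) is not intersected at this z (|z−center|=30.940 > r=8.5); the cylinder at (3, 5.5) does not reach this height (z outside [0.5, 22.5]); After the difference (first − rest): the first operand is absent here, so nothing remains; the r=11.5 sphere at (4.5, 10.5) contributes a regular 12-gon of circumradius √(11.5²−10.94²) = 3.545 (area = (12/2)·3.545²·sin(360°/12) = 37.70 mm²); Combining (union): only the r=11.5 sphere at (4.5, 10.5) is present, so the union is just that shape — area = 37.70 mm². Overall, the cross-section is a single solid region. Net area = 37.70 mm².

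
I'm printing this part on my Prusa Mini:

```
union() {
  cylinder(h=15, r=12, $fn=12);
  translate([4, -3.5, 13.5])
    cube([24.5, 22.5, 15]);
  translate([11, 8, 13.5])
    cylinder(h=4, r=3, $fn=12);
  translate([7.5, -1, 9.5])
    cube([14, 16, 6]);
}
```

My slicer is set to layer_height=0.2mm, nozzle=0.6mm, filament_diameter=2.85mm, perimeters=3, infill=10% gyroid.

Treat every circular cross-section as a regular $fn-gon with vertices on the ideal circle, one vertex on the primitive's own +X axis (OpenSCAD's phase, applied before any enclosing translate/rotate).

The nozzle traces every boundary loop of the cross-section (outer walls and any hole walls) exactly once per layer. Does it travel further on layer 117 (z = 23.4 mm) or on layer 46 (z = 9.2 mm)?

Layer 117 (z = 23.4): the cylinder is absent (z outside [0, 15]); the 24.5×22.5 cube at (4, -3.5) contributes its full rectangle (perimeter 94.00 mm); the cylinder at (11, 8) is absent (z outside [13.5, 17.5]); the cube at (7.5, -1) does not reach this height (z outside [9.5, 15.5]); Taking the union: only the 24.5×22.5 cube at (4, -3.5) is present, so the union is just that shape — boundary = 94.00 mm. So its perimeter = 94.00 mm. Layer 46 (z = 9.2): the r=12 cylinder contributes a regular 12-gon of circumradius 12 (perimeter = 2·12·12.000·sin(180°/12) = 74.54 mm); the cube at (4, -3.5) is not intersected at this z (z outside [13.5, 28.5]); the cylinder at (11, 8) does not reach this height (z outside [13.5, 17.5]); the cube at (7.5, -1) does not reach this height (z outside [9.5, 15.5]); Combining (union): only the r=12 cylinder is present, so the union is just that shape — boundary = 74.54 mm. So its perimeter = 74.54 mm. Layer 117 is larger (94.00 vs 74.54 mm).

layer 117 (z = 23.4 mm)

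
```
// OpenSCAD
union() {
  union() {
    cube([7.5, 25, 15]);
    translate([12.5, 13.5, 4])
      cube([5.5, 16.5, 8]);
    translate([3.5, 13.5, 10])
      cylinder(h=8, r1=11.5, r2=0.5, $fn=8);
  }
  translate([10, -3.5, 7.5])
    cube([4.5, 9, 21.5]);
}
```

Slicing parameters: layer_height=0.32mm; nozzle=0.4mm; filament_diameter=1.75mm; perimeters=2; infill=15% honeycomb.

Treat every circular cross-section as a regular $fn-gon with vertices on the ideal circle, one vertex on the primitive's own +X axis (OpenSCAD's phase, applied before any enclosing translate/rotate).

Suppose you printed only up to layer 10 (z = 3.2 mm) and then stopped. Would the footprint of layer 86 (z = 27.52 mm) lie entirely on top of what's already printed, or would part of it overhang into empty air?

Compare the two slices. At z = 3.2: the cube is present — its section is the full 7.5×25 rectangle (area 187.50 mm²); the cube at (12.5, 13.5) is absent (z outside [4, 12]); the cone at (3.5, 13.5) is not intersected at this z (z outside [10, 18]); Merging all regions: only the 7.5×25 cube is present, so the union is just that shape — area = 187.50 mm²; the cube at (10, -3.5) does not reach this height (z outside [7.5, 29]); Taking the union: only that combined region is present, so the union is just that shape — area = 187.50 mm². At z = 27.52: the cube does not reach this height (z outside [0, 15]); the cube at (12.5, 13.5) is absent (z outside [4, 12]); the cone at (3.5, 13.5) is absent (z outside [10, 18]); Merging all regions: nothing is present at this height; the cube at (10, -3.5) (footprint 4.5×9) is included at this height (area 40.50 mm²); Taking the union: only the 4.5×9 cube at (10, -3.5) is present, so the union is just that shape — area = 40.50 mm². Checking containment: at z = 27.52 the cross-section extends beyond the z = 3.2 cross-section by about 40.50 mm².

part overhangs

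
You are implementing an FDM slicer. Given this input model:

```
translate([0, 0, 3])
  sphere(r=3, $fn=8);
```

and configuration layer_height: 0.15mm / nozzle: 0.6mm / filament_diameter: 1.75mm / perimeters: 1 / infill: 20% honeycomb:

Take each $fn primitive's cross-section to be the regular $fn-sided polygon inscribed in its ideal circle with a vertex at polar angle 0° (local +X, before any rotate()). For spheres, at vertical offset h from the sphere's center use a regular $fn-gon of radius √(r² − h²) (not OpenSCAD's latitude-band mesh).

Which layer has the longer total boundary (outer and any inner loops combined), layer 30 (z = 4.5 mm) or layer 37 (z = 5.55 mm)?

Layer 30 (z = 4.5): the r=3 sphere contributes a regular 8-gon of circumradius √(3²−1.5²) = 2.598 (perimeter = 2·8·2.598·sin(180°/8) = 15.91 mm). So its perimeter = 15.91 mm. Layer 37 (z = 5.55): the r=3 sphere contributes a regular 8-gon of circumradius √(3²−2.55²) = 1.580 (perimeter = 2·8·1.580·sin(180°/8) = 9.68 mm). So its perimeter = 9.68 mm. Layer 30 is larger (15.91 vs 9.68 mm).

layer 30 (z = 4.5 mm)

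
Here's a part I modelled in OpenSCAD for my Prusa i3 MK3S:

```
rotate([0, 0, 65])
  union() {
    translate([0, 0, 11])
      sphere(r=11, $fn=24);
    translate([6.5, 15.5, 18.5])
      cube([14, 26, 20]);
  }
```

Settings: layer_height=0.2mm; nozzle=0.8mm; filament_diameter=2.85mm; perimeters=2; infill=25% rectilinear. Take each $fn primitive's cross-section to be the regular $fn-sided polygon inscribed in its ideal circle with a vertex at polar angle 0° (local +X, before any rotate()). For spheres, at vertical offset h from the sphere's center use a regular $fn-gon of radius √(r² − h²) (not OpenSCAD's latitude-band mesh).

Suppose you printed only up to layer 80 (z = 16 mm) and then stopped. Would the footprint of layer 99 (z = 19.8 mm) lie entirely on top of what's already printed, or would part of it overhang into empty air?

part overhangs

Compare the two slices. At z = 16: the sphere: section is a regular 24-gon, circumradius = √(r²−h²) = √(11²−5²) = 9.798 (area = (24/2)·9.798²·sin(360°/24) = 298.16 mm²); the cube at (6.5, 15.5) is not intersected at this z (z outside [18.5, 38.5]); Taking the union: only the r=11 sphere is present, so the union is just that shape — area = 298.16 mm²; (rotated 65° about Z; rotation is an isometry so areas/perimeters/island counts are preserved). At z = 19.8: the r=11 sphere slices to a regular 24-gon of circumradius 6.600 (√(r²−h²) with h=8.8 from center) (area = (24/2)·6.600²·sin(360°/24) = 135.29 mm²); the 14×26 cube at (6.5, 15.5) contributes its full rectangle (area 364.00 mm²); Combining (union): the 2 present regions are separate (no shared area or edge), so areas and boundary lengths simply add and each stays a separate island — area = 499.29 mm²; (whole slice rotated 65° about Z — lengths, areas and connectivity unchanged). Checking containment: at z = 19.8 the cross-section extends beyond the z = 16 cross-section by about 364.00 mm².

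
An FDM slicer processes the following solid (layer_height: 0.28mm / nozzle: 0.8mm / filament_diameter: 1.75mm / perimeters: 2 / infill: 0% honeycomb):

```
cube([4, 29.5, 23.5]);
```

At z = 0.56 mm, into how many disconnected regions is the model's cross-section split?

1

At z = 0.56 mm: the cube is present — its section is the full 4×29.5 rectangle. The result has 1 disconnected region.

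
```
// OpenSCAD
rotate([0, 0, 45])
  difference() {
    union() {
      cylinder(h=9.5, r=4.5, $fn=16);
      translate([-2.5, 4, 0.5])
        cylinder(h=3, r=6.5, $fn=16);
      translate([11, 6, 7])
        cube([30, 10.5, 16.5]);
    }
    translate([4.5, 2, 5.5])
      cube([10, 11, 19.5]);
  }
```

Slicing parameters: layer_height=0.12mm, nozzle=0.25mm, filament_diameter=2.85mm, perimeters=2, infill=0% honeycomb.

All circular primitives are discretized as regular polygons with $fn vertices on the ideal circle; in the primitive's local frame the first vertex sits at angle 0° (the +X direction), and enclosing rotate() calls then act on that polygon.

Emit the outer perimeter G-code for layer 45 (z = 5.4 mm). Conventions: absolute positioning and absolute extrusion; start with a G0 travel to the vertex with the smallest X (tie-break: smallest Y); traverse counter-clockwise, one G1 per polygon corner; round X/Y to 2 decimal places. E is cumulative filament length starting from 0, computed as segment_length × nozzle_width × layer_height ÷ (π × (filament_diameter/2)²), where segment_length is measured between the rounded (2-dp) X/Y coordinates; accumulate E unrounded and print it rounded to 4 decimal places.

G0 X-4.50 Y0.00 Z5.40
G1 X-4.16 Y-1.72 E0.0082
G1 X-3.18 Y-3.18 E0.0165
G1 X-1.72 Y-4.16 E0.0248
G1 X0.00 Y-4.50 E0.0330
G1 X1.72 Y-4.16 E0.0413
G1 X3.18 Y-3.18 E0.0495
G1 X4.16 Y-1.72 E0.0578
G1 X4.50 Y0.00 E0.0661
G1 X4.16 Y1.72 E0.0743
G1 X3.18 Y3.18 E0.0826
G1 X1.72 Y4.16 E0.0908
G1 X0.00 Y4.50 E0.0991
G1 X-1.72 Y4.16 E0.1073
G1 X-3.18 Y3.18 E0.1156
G1 X-4.16 Y1.72 E0.1239
G1 X-4.50 Y0.00 E0.1321

At z = 5.4 mm: the cylinder: section is a regular 16-gon, circumradius r=4.5; the cylinder at (-2.5, 4) is absent (z outside [0.5, 3.5]); the cube at (11, 6) is absent (z outside [7, 23.5]); Combining (union): only the r=4.5 cylinder is present, so the union is just that shape — 1 connected region; the cube at (4.5, 2) is absent (z outside [5.5, 25]); After the difference (first − rest): none of the subtracted shapes is present at this height, so that combined region is unchanged — 1 connected region; (whole slice rotated 45° about Z — lengths, areas and connectivity unchanged). The outline is a single polygon with 16 vertices. Extrusion per mm of travel: 0.25 × 0.12 / (π × 1.425²) = 0.004703. Accumulating E over each segment gives final E = 0.1321.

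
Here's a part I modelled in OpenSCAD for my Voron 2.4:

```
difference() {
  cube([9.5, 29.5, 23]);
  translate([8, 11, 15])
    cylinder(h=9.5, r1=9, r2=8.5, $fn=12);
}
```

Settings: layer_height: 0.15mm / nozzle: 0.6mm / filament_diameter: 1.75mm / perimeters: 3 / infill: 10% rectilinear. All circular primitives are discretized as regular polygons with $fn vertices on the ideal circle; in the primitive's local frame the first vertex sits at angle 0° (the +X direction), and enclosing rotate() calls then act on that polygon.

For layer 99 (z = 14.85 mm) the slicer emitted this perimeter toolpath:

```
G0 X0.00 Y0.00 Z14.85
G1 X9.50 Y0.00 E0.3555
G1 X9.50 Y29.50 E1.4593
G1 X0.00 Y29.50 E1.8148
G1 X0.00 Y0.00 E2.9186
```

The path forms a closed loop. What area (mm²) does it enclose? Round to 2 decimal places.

Apply the shoelace formula to the sequence of (X, Y) vertices; enclosed area = 280.25 mm².

280.25 mm²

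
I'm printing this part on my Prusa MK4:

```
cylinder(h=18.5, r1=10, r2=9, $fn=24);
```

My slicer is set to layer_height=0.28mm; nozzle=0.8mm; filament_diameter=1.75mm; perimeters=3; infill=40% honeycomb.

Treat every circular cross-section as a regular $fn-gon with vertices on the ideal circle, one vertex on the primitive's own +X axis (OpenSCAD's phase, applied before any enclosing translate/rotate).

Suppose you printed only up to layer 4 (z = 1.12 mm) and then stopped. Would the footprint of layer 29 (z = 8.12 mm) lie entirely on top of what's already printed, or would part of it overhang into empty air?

entirely on top

Compare the two slices. At z = 1.12: the cone: at t=0.061 of its height the radius interpolates to r₁+(r₂−r₁)t = 9.939, giving a regular 24-gon of that circumradius (area = (24/2)·9.939²·sin(360°/24) = 306.83 mm²). At z = 8.12: the cone (r1=10→r2=9) has section circumradius 9.561 here — a regular 24-gon (area = (24/2)·9.561²·sin(360°/24) = 283.92 mm²). Checking containment: the cross-section at z = 8.12 is a subset of the cross-section at z = 1.12.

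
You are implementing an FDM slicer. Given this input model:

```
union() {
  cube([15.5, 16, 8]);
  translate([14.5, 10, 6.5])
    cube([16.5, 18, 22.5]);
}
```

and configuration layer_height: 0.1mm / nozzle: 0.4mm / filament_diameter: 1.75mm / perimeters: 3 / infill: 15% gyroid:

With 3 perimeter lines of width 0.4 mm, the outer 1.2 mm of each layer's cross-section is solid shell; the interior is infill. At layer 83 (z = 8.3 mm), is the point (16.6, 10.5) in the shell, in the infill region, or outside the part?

At z = 8.3 mm: the cube is not intersected at this z (z outside [0, 8]); the 16.5×18 cube at (14.5, 10) contributes its full rectangle; Combining (union): only the 16.5×18 cube at (14.5, 10) is present, so the union is just that shape — 1 connected region. Overall, the cross-section is a single solid region. The nearest boundary edge runs (14.50, 10.00)→(31.00, 10.00); distance from the point to it = 0.50 mm. The point is inside the cross-section, 0.50 mm from the nearest boundary — within the 1.2 mm shell band (3 × 0.4).

shell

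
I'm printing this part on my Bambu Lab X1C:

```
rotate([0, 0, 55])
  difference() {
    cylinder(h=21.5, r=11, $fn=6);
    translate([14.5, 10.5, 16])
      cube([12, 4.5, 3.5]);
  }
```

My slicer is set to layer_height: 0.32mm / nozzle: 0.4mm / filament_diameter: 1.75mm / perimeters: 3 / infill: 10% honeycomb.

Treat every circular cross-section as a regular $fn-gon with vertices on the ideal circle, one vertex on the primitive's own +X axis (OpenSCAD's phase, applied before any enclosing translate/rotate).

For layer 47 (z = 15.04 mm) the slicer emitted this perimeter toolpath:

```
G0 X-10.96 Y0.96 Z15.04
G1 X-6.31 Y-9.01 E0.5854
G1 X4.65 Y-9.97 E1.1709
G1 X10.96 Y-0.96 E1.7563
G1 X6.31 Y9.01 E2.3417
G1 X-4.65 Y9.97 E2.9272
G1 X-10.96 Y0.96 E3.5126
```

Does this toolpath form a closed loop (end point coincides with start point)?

yes

Start point (G0): (-10.96, 0.96). End point (last G1): the path returns to the start — closed.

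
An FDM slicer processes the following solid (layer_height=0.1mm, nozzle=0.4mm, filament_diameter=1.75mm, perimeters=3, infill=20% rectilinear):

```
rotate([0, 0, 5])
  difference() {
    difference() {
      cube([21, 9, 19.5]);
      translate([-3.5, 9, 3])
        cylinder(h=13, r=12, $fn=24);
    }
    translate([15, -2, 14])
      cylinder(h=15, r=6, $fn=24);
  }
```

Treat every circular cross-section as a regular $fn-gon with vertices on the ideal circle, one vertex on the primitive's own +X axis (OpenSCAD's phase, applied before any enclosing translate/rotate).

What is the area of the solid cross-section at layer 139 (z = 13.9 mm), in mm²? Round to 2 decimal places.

124.40 mm²

At z = 13.9 mm: the cube is present — its section is the full 21×9 rectangle (area 189.00 mm²); the cylinder at (-3.5, 9): section is a regular 24-gon, circumradius r=12 (area = (24/2)·12.000²·sin(360°/24) = 447.24 mm²); Taking the first minus the rest: starting from the 21×9 cube (189.00 mm²), the r=12 cylinder at (-3.5, 9) partially overlaps it — only the 64.60 mm² overlap (of its 447.24 mm²) is removed, clipping the outline — area = 124.40 mm²; the cylinder at (15, -2) is not intersected at this z (z outside [14, 29]); Subtracting the remaining from the first: none of the subtracted shapes is present at this height, so the result so far is unchanged — area = 124.40 mm²; (rotated 5° about Z; rotation is an isometry so areas/perimeters/island counts are preserved). Overall, the cross-section is a single solid region. Net area = 124.40 mm².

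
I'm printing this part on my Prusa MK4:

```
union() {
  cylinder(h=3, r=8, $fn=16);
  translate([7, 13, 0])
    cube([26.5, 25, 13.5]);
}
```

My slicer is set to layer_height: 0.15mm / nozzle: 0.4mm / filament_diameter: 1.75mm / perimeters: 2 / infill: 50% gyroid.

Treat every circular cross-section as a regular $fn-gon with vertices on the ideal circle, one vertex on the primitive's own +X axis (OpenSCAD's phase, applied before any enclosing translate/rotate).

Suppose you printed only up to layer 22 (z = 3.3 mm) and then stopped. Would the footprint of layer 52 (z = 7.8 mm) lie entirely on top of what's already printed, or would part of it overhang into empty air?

Compare the two slices. At z = 3.3: the cylinder does not reach this height (z outside [0, 3]); the 26.5×25 cube at (7, 13) contributes its full rectangle (area 662.50 mm²); Merging all regions: only the 26.5×25 cube at (7, 13) is present, so the union is just that shape — area = 662.50 mm². At z = 7.8: the cylinder does not reach this height (z outside [0, 3]); the 26.5×25 cube at (7, 13) contributes its full rectangle (area 662.50 mm²); Merging all regions: only the 26.5×25 cube at (7, 13) is present, so the union is just that shape — area = 662.50 mm². Checking containment: the cross-section at z = 7.8 is a subset of the cross-section at z = 3.3.

entirely on top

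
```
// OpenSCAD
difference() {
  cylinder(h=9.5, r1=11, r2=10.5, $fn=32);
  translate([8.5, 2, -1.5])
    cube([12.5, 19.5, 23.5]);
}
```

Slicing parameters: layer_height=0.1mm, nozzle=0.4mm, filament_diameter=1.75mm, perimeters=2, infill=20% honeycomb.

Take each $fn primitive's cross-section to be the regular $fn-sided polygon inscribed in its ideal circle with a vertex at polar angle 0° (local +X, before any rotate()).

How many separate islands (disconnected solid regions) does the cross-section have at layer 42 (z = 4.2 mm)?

At z = 4.2 mm: the cone (r1=11→r2=10.5) has section circumradius 10.779 here — a regular 32-gon; the cube at (8.5, 2) (footprint 12.5×19.5) is included at this height; Subtracting the remaining from the first: starting from the cone, the 12.5×19.5 cube at (8.5, 2) partially overlaps it — only the 5.70 mm² overlap (of its 243.75 mm²) is removed, clipping the outline — 1 connected region. Overall, the cross-section is a single solid region. Island count = 1.

1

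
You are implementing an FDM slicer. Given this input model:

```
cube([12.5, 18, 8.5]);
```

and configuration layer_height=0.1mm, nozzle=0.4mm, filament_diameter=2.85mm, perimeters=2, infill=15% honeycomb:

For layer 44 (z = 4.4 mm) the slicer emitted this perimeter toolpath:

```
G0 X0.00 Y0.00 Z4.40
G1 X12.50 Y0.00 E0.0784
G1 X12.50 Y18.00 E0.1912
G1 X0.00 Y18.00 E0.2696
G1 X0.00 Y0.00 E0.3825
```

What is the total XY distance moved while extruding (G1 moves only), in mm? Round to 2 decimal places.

61.00 mm

Sum the Euclidean lengths of each G1 segment: total = 61.00 mm.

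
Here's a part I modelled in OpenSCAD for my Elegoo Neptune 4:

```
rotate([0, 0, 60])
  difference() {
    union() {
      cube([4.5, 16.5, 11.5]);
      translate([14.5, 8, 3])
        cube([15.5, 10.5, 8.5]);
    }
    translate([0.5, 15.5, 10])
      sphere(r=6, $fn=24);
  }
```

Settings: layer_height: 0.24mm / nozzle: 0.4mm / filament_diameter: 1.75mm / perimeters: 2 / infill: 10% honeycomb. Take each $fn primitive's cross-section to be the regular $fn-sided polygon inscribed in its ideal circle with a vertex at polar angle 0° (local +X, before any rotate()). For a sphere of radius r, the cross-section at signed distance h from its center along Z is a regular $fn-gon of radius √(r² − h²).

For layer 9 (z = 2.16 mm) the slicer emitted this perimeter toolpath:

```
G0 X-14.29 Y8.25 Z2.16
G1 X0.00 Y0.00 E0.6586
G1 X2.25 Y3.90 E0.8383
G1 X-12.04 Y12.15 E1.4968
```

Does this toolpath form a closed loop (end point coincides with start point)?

Start point (G0): (-14.29, 8.25). End point (last G1): the path does not return to the start — open.

no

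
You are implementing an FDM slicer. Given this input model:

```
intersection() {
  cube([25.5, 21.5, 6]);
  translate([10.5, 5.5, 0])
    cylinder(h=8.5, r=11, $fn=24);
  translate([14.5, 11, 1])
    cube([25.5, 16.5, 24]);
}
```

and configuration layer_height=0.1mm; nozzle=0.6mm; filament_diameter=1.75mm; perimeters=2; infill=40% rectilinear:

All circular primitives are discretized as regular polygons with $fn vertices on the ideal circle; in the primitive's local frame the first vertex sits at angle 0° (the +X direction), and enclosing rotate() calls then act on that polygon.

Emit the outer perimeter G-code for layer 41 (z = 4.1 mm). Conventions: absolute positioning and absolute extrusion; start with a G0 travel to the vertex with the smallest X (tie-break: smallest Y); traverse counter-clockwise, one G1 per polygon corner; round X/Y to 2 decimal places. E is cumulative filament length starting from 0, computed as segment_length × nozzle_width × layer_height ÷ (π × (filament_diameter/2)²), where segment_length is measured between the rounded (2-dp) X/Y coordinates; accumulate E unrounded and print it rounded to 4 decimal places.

G0 X14.50 Y11.00 Z4.10
G1 X20.03 Y11.00 E0.1379
G1 X18.28 Y13.28 E0.2096
G1 X16.00 Y15.03 E0.2813
G1 X14.50 Y15.65 E0.3218
G1 X14.50 Y11.00 E0.4378

At z = 4.1 mm: the 25.5×21.5 cube contributes its full rectangle; the r=11 cylinder at (10.5, 5.5) gives a regular 24-gon of circumradius 11 (constant along its height); the 25.5×16.5 cube at (14.5, 11) contributes its full rectangle; Taking the intersection: the r=11 cylinder at (10.5, 5.5) partially overlaps the 25.5×21.5 cube; clipping to the common part keeps 301.11 mm²; the 25.5×16.5 cube at (14.5, 11) partially overlaps the running intersection; clipping to the common part keeps 15.68 mm² — 1 connected region. The outline is a single polygon with 5 vertices. Extrusion per mm of travel: 0.6 × 0.1 / (π × 0.875²) = 0.024945. Accumulating E over each segment gives final E = 0.4378.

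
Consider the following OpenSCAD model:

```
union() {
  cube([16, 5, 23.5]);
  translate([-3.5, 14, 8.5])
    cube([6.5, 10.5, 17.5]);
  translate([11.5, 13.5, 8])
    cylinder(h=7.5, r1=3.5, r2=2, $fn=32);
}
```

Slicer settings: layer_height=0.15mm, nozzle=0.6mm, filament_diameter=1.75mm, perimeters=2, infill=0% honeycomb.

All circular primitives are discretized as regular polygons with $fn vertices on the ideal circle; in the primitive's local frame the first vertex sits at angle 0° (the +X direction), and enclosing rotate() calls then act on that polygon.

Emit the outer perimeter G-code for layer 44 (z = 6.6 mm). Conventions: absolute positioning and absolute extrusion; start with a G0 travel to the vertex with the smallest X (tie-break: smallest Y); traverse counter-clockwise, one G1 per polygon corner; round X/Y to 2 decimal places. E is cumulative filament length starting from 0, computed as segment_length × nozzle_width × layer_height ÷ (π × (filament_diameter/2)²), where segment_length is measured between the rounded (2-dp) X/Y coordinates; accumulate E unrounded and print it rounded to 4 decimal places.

G0 X0.00 Y0.00 Z6.60
G1 X16.00 Y0.00 E0.5987
G1 X16.00 Y5.00 E0.7858
G1 X0.00 Y5.00 E1.3845
G1 X0.00 Y0.00 E1.5715

At z = 6.6 mm: the 16×5 cube contributes its full rectangle; the cube at (-3.5, 14) is absent (z outside [8.5, 26]); the cone at (11.5, 13.5) does not reach this height (z outside [8, 15.5]); Taking the union: only the 16×5 cube is present, so the union is just that shape — 1 connected region. The outline is a single polygon with 4 vertices. Extrusion per mm of travel: 0.6 × 0.15 / (π × 0.875²) = 0.037418. Accumulating E over each segment gives final E = 1.5715.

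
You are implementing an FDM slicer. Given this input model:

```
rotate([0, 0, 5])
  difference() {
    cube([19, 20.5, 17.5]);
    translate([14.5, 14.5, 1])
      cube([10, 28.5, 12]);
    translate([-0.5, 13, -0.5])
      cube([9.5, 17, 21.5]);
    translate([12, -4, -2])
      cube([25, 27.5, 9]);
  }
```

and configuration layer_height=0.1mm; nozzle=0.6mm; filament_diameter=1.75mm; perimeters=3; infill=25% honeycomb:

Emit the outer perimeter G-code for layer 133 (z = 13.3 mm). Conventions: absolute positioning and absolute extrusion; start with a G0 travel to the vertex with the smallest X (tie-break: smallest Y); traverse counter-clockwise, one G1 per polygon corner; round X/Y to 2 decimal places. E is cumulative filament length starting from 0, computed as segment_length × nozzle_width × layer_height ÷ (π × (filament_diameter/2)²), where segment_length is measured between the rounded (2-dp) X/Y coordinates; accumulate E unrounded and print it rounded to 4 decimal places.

At z = 13.3 mm: the 19×20.5 cube contributes its full rectangle; the cube at (14.5, 14.5) is not intersected at this z (z outside [1, 13]); the cube at (-0.5, 13) is present — its section is the full 9.5×17 rectangle; the cube at (12, -4) is not intersected at this z (z outside [-2, 7]); Subtracting the remaining from the first: starting from the 19×20.5 cube, the 9.5×17 cube at (-0.5, 13) partially overlaps it — only the 67.50 mm² overlap (of its 161.50 mm²) is removed, clipping the outline — 1 connected region; (rotated 5° about Z; rotation is an isometry so areas/perimeters/island counts are preserved). The outline is a single polygon with 6 vertices. Extrusion per mm of travel: 0.6 × 0.1 / (π × 0.875²) = 0.024945. Accumulating E over each segment gives final E = 1.9707.

G0 X-1.13 Y12.95 Z13.30
G1 X0.00 Y0.00 E0.3243
G1 X18.93 Y1.66 E0.7983
G1 X17.14 Y22.08 E1.3096
G1 X7.18 Y21.21 E1.5590
G1 X7.83 Y13.73 E1.7463
G1 X-1.13 Y12.95 E1.9707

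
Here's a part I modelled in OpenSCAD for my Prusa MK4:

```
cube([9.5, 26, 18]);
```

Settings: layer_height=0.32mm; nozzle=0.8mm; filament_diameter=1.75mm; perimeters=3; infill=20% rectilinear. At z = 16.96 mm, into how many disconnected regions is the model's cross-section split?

1

At z = 16.96 mm: the cube (footprint 9.5×26) is included at this height. The result has 1 disconnected region.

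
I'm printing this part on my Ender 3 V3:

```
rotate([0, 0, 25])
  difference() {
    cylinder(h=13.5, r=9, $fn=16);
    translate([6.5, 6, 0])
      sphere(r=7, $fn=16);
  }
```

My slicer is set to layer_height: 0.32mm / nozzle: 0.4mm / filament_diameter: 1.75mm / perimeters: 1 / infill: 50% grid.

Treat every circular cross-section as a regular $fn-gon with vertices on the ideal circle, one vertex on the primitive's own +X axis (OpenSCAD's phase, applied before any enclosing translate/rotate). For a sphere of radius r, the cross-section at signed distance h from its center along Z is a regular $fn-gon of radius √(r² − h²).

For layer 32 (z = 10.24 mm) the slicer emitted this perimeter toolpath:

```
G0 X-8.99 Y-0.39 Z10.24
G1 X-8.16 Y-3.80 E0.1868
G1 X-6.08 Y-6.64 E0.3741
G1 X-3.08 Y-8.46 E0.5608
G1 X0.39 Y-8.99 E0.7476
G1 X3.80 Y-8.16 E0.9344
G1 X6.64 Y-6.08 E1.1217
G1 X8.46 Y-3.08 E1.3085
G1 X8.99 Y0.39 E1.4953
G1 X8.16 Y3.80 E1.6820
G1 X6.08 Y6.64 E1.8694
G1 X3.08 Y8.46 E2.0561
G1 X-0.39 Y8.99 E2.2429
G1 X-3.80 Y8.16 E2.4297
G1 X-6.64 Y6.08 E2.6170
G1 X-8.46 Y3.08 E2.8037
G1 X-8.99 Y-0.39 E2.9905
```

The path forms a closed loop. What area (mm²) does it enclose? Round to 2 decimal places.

248.06 mm²

Apply the shoelace formula to the sequence of (X, Y) vertices; enclosed area = 248.06 mm².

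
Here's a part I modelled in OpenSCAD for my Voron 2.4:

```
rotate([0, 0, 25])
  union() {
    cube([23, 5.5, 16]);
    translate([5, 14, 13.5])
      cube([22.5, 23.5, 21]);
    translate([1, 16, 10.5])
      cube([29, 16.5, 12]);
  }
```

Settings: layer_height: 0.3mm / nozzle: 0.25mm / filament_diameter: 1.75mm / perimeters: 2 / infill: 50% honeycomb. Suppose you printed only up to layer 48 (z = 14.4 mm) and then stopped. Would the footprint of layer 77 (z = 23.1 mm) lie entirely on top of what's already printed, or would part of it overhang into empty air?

Compare the two slices. At z = 14.4: the cube (footprint 23×5.5) is included at this height (area 126.50 mm²); the 22.5×23.5 cube at (5, 14) contributes its full rectangle (area 528.75 mm²); the cube at (1, 16) (footprint 29×16.5) is included at this height (area 478.50 mm²); Taking the union: the regions partially overlap — summed areas 1133.75 mm² minus the doubly-counted overlap 371.25 mm² gives 762.50 mm² — area = 762.50 mm²; (whole slice rotated 25° about Z — lengths, areas and connectivity unchanged). At z = 23.1: the cube is not intersected at this z (z outside [0, 16]); the cube at (5, 14) is present — its section is the full 22.5×23.5 rectangle (area 528.75 mm²); the cube at (1, 16) is not intersected at this z (z outside [10.5, 22.5]); Merging all regions: only the 22.5×23.5 cube at (5, 14) is present, so the union is just that shape — area = 528.75 mm²; (whole slice rotated 25° about Z — lengths, areas and connectivity unchanged). Checking containment: the cross-section at z = 23.1 is a subset of the cross-section at z = 14.4.

entirely on top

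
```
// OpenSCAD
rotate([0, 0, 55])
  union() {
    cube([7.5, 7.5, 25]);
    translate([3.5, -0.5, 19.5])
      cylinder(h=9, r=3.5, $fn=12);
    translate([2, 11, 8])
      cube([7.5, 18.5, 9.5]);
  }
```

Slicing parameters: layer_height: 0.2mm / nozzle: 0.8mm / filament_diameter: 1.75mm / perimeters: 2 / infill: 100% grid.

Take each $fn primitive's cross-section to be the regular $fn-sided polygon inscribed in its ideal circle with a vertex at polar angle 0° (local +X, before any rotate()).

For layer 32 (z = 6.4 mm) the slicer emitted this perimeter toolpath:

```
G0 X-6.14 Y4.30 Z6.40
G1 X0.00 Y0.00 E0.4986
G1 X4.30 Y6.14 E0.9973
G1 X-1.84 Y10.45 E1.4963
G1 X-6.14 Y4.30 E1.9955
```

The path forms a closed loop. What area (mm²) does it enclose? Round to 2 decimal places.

Apply the shoelace formula to the sequence of (X, Y) vertices; enclosed area = 56.24 mm².

56.24 mm²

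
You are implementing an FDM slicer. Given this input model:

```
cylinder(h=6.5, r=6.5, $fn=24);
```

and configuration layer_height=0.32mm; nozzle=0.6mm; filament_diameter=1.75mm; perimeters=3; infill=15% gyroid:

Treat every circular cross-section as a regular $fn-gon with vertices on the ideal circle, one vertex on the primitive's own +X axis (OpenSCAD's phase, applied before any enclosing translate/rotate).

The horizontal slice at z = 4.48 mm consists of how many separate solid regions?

At z = 4.48 mm: the cylinder: section is a regular 24-gon, circumradius r=6.5. The result has 1 disconnected region.

1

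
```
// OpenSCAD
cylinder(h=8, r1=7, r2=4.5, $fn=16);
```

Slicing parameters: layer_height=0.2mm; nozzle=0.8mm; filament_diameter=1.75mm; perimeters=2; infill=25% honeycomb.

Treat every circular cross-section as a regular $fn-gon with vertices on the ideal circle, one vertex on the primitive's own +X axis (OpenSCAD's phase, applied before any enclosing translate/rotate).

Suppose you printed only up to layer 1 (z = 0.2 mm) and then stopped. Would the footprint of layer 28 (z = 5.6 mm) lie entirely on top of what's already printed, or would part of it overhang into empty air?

Compare the two slices. At z = 0.2: the cone (r1=7→r2=4.5) has section circumradius 6.938 here — a regular 16-gon (area = (16/2)·6.938²·sin(360°/16) = 147.35 mm²). At z = 5.6: the cone (r1=7→r2=4.5) has section circumradius 5.250 here — a regular 16-gon (area = (16/2)·5.250²·sin(360°/16) = 84.38 mm²). Checking containment: the cross-section at z = 5.6 is a subset of the cross-section at z = 0.2.

entirely on top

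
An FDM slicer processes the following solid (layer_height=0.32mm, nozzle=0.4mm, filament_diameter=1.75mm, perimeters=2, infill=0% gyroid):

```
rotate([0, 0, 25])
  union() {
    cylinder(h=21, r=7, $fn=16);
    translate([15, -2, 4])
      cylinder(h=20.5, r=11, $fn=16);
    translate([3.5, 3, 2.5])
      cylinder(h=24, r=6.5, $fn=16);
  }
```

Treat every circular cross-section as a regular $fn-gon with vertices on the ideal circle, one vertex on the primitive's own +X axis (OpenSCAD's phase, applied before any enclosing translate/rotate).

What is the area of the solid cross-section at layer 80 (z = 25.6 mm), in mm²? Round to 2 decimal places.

At z = 25.6 mm: the cylinder is absent (z outside [0, 21]); the cylinder at (15, -2) does not reach this height (z outside [4, 24.5]); the cylinder at (3.5, 3): section is a regular 16-gon, circumradius r=6.5 (area = (16/2)·6.500²·sin(360°/16) = 129.35 mm²); Taking the union: only the r=6.5 cylinder at (3.5, 3) is present, so the union is just that shape — area = 129.35 mm²; (rotated 25° about Z; rotation is an isometry so areas/perimeters/island counts are preserved). Overall, the cross-section is a single solid region. Net area = 129.35 mm².

129.35 mm²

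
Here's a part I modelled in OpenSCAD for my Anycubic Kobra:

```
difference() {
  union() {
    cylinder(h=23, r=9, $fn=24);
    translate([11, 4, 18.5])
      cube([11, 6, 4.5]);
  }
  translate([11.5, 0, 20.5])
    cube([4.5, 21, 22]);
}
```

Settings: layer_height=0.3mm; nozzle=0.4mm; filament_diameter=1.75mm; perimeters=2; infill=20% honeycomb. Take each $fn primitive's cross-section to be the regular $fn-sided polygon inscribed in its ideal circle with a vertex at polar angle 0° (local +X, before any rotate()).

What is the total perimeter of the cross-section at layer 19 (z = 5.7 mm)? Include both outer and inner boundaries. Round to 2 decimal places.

56.39 mm

At z = 5.7 mm: the r=9 cylinder gives a regular 24-gon of circumradius 9 (constant along its height) (perimeter = 2·24·9.000·sin(180°/24) = 56.39 mm); the cube at (11, 4) does not reach this height (z outside [18.5, 23]); Taking the union: only the r=9 cylinder is present, so the union is just that shape — boundary = 56.39 mm; the cube at (11.5, 0) does not reach this height (z outside [20.5, 42.5]); After the difference (first − rest): none of the subtracted shapes is present at this height, so that combined region is unchanged — boundary = 56.39 mm. Overall, the cross-section is a single solid region. Total boundary length (outer) = 56.39 mm.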